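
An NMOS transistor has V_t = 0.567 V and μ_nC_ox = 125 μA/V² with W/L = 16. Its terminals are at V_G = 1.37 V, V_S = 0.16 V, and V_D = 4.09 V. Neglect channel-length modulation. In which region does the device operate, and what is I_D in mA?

Saturation; I_D = 0.413 mA

V_GS = V_G − V_S = 1.37 − 0.16 = 1.21 V; V_DS = V_D − V_S = 4.09 − 0.16 = 3.93 V.
k_n = μ_nC_ox · (W/L) = 2 mA/V².
V_ov = V_GS − V_t = 1.21 − 0.567 = 0.643 V.
Since V_DS = 3.93 V ≥ V_ov = 0.643 V, the device is in saturation.
I_D = ½ k_n V_ov² = 0.5 × 2 × 0.643² = 0.413 mA.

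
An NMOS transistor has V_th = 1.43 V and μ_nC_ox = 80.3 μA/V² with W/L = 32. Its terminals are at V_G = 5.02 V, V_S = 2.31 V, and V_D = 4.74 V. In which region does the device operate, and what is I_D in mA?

V_GS = V_G − V_S = 5.02 − 2.31 = 2.71 V; V_DS = V_D − V_S = 4.74 − 2.31 = 2.43 V.
k_n = μ_nC_ox · (W/L) = 2.57 mA/V².
V_ov = V_GS − V_th = 2.71 − 1.43 = 1.28 V.
Since V_DS = 2.43 V ≥ V_ov = 1.28 V, the device is in saturation.
I_D = ½ k_n V_ov² = 0.5 × 2.57 × 1.28² = 2.11 mA.

Saturation; I_D = 2.11 mA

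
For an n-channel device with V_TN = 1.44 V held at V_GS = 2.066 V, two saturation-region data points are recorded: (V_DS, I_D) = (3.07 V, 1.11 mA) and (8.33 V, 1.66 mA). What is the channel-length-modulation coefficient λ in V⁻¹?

λ = 0.133 V⁻¹

With V_GS fixed, I_D ∝ (1 + λ V_DS) in saturation, so I_D2/I_D1 = (1 + λ V_DS2)/(1 + λ V_DS1).
1.66/1.11 = 1.495 = (1 + 8.33 λ)/(1 + 3.07 λ).
Solving: λ (I_D1 V_DS2 − I_D2 V_DS1) = I_D2 − I_D1, so λ = (1.66 − 1.11) / (1.11 × 8.33 − 1.66 × 3.07) = 0.55 / 4.15 = 0.133 V⁻¹.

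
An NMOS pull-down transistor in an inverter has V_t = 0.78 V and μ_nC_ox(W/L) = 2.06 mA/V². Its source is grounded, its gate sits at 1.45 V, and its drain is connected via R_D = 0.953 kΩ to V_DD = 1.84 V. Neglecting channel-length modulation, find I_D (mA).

V_GS = V_G = 1.45 V, so V_ov = 1.45 − 0.78 = 0.67 V.
Assume saturation: I_D = ½ k_n V_ov² = 0.5 × 2.06 × 0.67² = 0.462 mA, giving V_DS = V_DD − I_D R_D = 1.84 − 0.462 × 0.953 = 1.4 V.
V_DS = 1.4 V ≥ V_ov = 0.67 V, confirming saturation.

I_D = 0.462 mA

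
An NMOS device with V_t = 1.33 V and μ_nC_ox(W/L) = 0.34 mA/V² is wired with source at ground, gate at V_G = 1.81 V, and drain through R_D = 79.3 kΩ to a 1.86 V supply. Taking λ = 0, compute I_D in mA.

I_D = 0.0215 mA

V_GS = V_G = 1.81 V, so V_ov = 1.81 − 1.33 = 0.48 V.
Assume saturation: I_D = ½ k_n V_ov² = 0.5 × 0.34 × 0.48² = 0.0392 mA, giving V_DS = V_DD − I_D R_D = 1.86 − 0.0392 × 79.3 = -1.25 V.
But -1.25 V < V_ov = 0.48 V, so the device is actually in triode.
In triode I_D = k_n[V_ov V_DS − ½ V_DS²] and I_D = (V_DD − V_DS)/R_D. Equating: 13.5 V_DS² − 13.94 V_DS + 1.86 = 0, giving V_DS = 0.157 V (the root below V_ov).
I_D = (1.86 − 0.157) / 79.3 = 0.0215 mA.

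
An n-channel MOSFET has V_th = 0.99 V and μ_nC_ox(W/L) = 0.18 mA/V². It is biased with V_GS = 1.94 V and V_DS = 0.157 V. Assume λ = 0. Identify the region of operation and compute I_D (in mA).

Triode; I_D = 0.0246 mA

V_ov = V_GS − V_th = 1.94 − 0.99 = 0.95 V.
Since V_DS = 0.157 V < V_ov = 0.95 V, the device is in the triode region.
I_D = k_n [V_ov · V_DS − ½ V_DS²] = 0.18 × [0.95 × 0.157 − 0.5 × 0.157²] = 0.0246 mA.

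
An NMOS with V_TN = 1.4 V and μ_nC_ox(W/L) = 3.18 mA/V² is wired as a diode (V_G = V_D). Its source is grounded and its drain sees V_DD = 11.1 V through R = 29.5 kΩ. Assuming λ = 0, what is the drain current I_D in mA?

With gate tied to drain, V_GS = V_DS ≥ V_GS − V_TN, so the device is in saturation.
KCL at the drain: ½ k_n (V_GS − V_TN)² = (V_DD − V_GS)/R.
Let x = V_GS − 1.4. Then 46.9 x² + x − 9.7 = 0, giving x = 0.444 V (positive root), so V_GS = 1.84 V.
I_D = (V_DD − V_GS)/R = (11.1 − 1.84) / 29.5 = 0.314 mA.

I_D = 0.314 mA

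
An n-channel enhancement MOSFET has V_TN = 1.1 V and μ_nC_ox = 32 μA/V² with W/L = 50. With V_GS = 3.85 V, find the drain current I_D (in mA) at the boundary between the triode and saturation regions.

At the boundary V_DS = V_ov = V_GS − V_TN = 3.85 − 1.1 = 2.75 V.
k_n = μ_nC_ox · (W/L) = 1.6 mA/V².
I_D = ½ k_n V_ov² = 0.5 × 1.6 × 2.75² = 6.05 mA.

I_D = 6.05 mA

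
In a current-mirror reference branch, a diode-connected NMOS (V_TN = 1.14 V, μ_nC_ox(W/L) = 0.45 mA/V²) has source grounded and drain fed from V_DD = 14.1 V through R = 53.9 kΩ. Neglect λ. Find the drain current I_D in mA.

I_D = 0.222 mA

With gate tied to drain, V_GS = V_DS ≥ V_GS − V_TN, so the device is in saturation.
KCL at the drain: ½ k_n (V_GS − V_TN)² = (V_DD − V_GS)/R.
Let x = V_GS − 1.14. Then 12.1 x² + x − 12.96 = 0, giving x = 0.993 V (positive root), so V_GS = 2.13 V.
I_D = (V_DD − V_GS)/R = (14.1 − 2.13) / 53.9 = 0.222 mA.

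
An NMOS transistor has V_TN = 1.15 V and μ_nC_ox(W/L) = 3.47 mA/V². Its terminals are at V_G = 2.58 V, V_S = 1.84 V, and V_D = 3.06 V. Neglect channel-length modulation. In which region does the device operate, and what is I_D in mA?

Cutoff; I_D = 0 mA

V_GS = V_G − V_S = 2.58 − 1.84 = 0.74 V; V_DS = V_D − V_S = 3.06 − 1.84 = 1.22 V.
V_GS = 0.74 V < V_TN = 1.15 V, so the transistor is in cutoff.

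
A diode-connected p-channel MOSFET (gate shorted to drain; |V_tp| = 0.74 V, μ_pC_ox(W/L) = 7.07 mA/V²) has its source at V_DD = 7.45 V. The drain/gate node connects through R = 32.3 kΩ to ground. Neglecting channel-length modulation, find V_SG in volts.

With gate tied to drain, V_SG = V_SD ≥ V_SG − |V_tp|, so the device is in saturation.
KCL at the drain: ½ k_p (V_SG − |V_tp|)² = (V_DD − V_SG)/R.
Let x = V_SG − 0.74. Then 114 x² + x − 6.71 = 0, giving x = 0.238 V (positive root), so V_SG = 0.978 V.
I_D = (V_DD − V_SG)/R = (7.45 − 0.978) / 32.3 = 0.2 mA.

V_SG = 0.978 V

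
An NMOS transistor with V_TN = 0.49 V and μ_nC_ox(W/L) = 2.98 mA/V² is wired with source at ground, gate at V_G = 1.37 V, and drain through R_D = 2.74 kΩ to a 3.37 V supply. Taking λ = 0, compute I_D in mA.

V_GS = V_G = 1.37 V, so V_ov = 1.37 − 0.49 = 0.88 V.
Assume saturation: I_D = ½ k_n V_ov² = 0.5 × 2.98 × 0.88² = 1.15 mA, giving V_DS = V_DD − I_D R_D = 3.37 − 1.15 × 2.74 = 0.208 V.
But 0.208 V < V_ov = 0.88 V, so the device is actually in triode.
In triode I_D = k_n[V_ov V_DS − ½ V_DS²] and I_D = (V_DD − V_DS)/R_D. Equating: 4.08 V_DS² − 8.185 V_DS + 3.37 = 0, giving V_DS = 0.579 V (the root below V_ov).
I_D = (3.37 − 0.579) / 2.74 = 1.02 mA.

I_D = 1.02 mA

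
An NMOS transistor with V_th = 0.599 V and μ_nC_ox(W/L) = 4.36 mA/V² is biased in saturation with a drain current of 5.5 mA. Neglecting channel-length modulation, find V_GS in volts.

In saturation I_D = ½ k_n (V_GS − V_th)², so V_GS − V_th = √(2 I_D / k_n) = √(2 × 5.5 / 4.36) = 1.59 V.
V_GS = 0.599 + 1.59 = 2.19 V.

V_GS = 2.19 V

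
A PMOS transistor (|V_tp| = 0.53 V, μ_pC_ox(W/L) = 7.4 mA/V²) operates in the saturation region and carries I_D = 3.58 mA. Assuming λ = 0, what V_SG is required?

In saturation I_D = ½ k_p (V_SG − |V_tp|)², so V_SG − |V_tp| = √(2 I_D / k_p) = √(2 × 3.58 / 7.4) = 0.984 V.
V_SG = 0.53 + 0.984 = 1.51 V.

V_SG = 1.51 V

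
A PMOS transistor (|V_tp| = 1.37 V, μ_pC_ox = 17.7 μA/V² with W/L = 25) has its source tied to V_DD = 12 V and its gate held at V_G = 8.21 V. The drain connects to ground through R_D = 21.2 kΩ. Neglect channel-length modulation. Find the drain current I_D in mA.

V_SG = V_DD − V_G = 12 − 8.21 = 3.79 V, so V_ov = 3.79 − 1.37 = 2.42 V.
k_p = μ_pC_ox · (W/L) = 0.4425 mA/V².
Assume saturation: I_D = ½ k_p V_ov² = 0.5 × 0.4425 × 2.42² = 1.3 mA, giving V_SD = V_DD − I_D R_D = 12 − 1.3 × 21.2 = -15.5 V.
But -15.5 V < V_ov = 2.42 V, so the device is actually in triode.
In triode I_D = k_p[V_ov V_SD − ½ V_SD²] and I_D = (V_DD − V_SD)/R_D. Equating: 4.69 V_SD² − 23.7 V_SD + 12 = 0, giving V_SD = 0.571 V (the root below V_ov).
I_D = (12 − 0.571) / 21.2 = 0.539 mA.

I_D = 0.539 mA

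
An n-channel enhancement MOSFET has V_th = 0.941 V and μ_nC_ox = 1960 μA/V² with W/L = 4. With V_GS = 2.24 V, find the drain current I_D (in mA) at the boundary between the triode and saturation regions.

At the boundary V_DS = V_ov = V_GS − V_th = 2.24 − 0.941 = 1.3 V.
k_n = μ_nC_ox · (W/L) = 7.84 mA/V².
I_D = ½ k_n V_ov² = 0.5 × 7.84 × 1.3² = 6.61 mA.

I_D = 6.61 mA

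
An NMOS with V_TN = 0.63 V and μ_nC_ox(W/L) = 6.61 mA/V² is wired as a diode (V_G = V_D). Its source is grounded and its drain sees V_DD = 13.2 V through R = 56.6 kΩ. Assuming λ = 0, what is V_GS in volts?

V_GS = 0.887 V

With gate tied to drain, V_GS = V_DS ≥ V_GS − V_TN, so the device is in saturation.
KCL at the drain: ½ k_n (V_GS − V_TN)² = (V_DD − V_GS)/R.
Let x = V_GS − 0.63. Then 187 x² + x − 12.57 = 0, giving x = 0.257 V (positive root), so V_GS = 0.887 V.
I_D = (V_DD − V_GS)/R = (13.2 − 0.887) / 56.6 = 0.218 mA.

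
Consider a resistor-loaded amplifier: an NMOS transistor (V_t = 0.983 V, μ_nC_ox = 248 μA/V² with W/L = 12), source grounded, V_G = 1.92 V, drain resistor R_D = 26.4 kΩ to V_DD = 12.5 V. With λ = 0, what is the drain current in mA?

V_GS = V_G = 1.92 V, so V_ov = 1.92 − 0.983 = 0.937 V.
k_n = μ_nC_ox · (W/L) = 2.976 mA/V².
Assume saturation: I_D = ½ k_n V_ov² = 0.5 × 2.976 × 0.937² = 1.31 mA, giving V_DS = V_DD − I_D R_D = 12.5 − 1.31 × 26.4 = -22 V.
But -22 V < V_ov = 0.937 V, so the device is actually in triode.
In triode I_D = k_n[V_ov V_DS − ½ V_DS²] and I_D = (V_DD − V_DS)/R_D. Equating: 39.3 V_DS² − 74.62 V_DS + 12.5 = 0, giving V_DS = 0.186 V (the root below V_ov).
I_D = (12.5 − 0.186) / 26.4 = 0.466 mA.

I_D = 0.466 mA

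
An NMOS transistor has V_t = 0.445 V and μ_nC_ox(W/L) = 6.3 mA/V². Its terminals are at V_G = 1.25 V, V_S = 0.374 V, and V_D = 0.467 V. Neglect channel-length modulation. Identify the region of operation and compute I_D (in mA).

Triode; I_D = 0.225 mA

V_GS = V_G − V_S = 1.25 − 0.374 = 0.876 V; V_DS = V_D − V_S = 0.467 − 0.374 = 0.093 V.
V_ov = V_GS − V_t = 0.876 − 0.445 = 0.431 V.
Since V_DS = 0.093 V < V_ov = 0.431 V, the device is in the triode region.
I_D = k_n [V_ov · V_DS − ½ V_DS²] = 6.3 × [0.431 × 0.093 − 0.5 × 0.093²] = 0.225 mA.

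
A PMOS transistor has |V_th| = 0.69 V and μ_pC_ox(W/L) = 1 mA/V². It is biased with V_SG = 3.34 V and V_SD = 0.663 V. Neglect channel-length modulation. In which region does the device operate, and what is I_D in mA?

Triode; I_D = 1.54 mA

V_ov = V_SG − |V_th| = 3.34 − 0.69 = 2.65 V.
Since V_SD = 0.663 V < V_ov = 2.65 V, the device is in the triode region.
I_D = k_p [V_ov · V_SD − ½ V_SD²] = 1 × [2.65 × 0.663 − 0.5 × 0.663²] = 1.54 mA.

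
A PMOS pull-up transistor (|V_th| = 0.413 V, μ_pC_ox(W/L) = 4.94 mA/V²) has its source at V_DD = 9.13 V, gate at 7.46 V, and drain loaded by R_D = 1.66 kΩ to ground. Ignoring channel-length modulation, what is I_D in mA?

V_SG = V_DD − V_G = 9.13 − 7.46 = 1.67 V, so V_ov = 1.67 − 0.413 = 1.26 V.
Assume saturation: I_D = ½ k_p V_ov² = 0.5 × 4.94 × 1.26² = 3.9 mA, giving V_SD = V_DD − I_D R_D = 9.13 − 3.9 × 1.66 = 2.65 V.
V_SD = 2.65 V ≥ V_ov = 1.26 V, confirming saturation.

I_D = 3.90 mA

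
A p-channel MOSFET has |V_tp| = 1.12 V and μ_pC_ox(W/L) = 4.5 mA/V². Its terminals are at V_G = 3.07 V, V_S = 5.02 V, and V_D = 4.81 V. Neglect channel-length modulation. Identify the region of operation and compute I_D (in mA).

Triode; I_D = 0.685 mA

V_SG = V_S − V_G = 5.02 − 3.07 = 1.95 V; V_SD = V_S − V_D = 5.02 − 4.81 = 0.21 V.
V_ov = V_SG − |V_tp| = 1.95 − 1.12 = 0.83 V.
Since V_SD = 0.21 V < V_ov = 0.83 V, the device is in the triode region.
I_D = k_p [V_ov · V_SD − ½ V_SD²] = 4.5 × [0.83 × 0.21 − 0.5 × 0.21²] = 0.685 mA.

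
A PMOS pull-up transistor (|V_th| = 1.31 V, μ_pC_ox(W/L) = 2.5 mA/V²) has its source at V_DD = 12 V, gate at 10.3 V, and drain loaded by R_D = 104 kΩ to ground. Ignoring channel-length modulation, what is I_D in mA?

V_SG = V_DD − V_G = 12 − 10.3 = 1.7 V, so V_ov = 1.7 − 1.31 = 0.39 V.
Assume saturation: I_D = ½ k_p V_ov² = 0.5 × 2.5 × 0.39² = 0.19 mA, giving V_SD = V_DD − I_D R_D = 12 − 0.19 × 104 = -7.77 V.
But -7.77 V < V_ov = 0.39 V, so the device is actually in triode.
In triode I_D = k_p[V_ov V_SD − ½ V_SD²] and I_D = (V_DD − V_SD)/R_D. Equating: 130 V_SD² − 102.4 V_SD + 12 = 0, giving V_SD = 0.143 V (the root below V_ov).
I_D = (12 − 0.143) / 104 = 0.114 mA.

I_D = 0.114 mA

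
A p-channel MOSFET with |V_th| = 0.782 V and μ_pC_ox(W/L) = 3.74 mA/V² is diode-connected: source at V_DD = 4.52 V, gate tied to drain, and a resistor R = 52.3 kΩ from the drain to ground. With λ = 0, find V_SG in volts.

With gate tied to drain, V_SG = V_SD ≥ V_SG − |V_th|, so the device is in saturation.
KCL at the drain: ½ k_p (V_SG − |V_th|)² = (V_DD − V_SG)/R.
Let x = V_SG − 0.782. Then 97.8 x² + x − 3.738 = 0, giving x = 0.19 V (positive root), so V_SG = 0.972 V.
I_D = (V_DD − V_SG)/R = (4.52 − 0.972) / 52.3 = 0.0678 mA.

V_SG = 0.972 V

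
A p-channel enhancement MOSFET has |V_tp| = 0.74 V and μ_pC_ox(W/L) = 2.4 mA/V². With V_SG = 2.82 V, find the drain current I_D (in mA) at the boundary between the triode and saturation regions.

At the boundary V_SD = V_ov = V_SG − |V_tp| = 2.82 − 0.74 = 2.08 V.
I_D = ½ k_p V_ov² = 0.5 × 2.4 × 2.08² = 5.19 mA.

I_D = 5.19 mA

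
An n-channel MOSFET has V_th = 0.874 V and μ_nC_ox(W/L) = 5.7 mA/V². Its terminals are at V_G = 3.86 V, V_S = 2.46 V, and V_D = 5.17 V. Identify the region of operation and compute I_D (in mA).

V_GS = V_G − V_S = 3.86 − 2.46 = 1.4 V; V_DS = V_D − V_S = 5.17 − 2.46 = 2.71 V.
V_ov = V_GS − V_th = 1.4 − 0.874 = 0.526 V.
Since V_DS = 2.71 V ≥ V_ov = 0.526 V, the device is in saturation.
I_D = ½ k_n V_ov² = 0.5 × 5.7 × 0.526² = 0.789 mA.

Saturation; I_D = 0.789 mA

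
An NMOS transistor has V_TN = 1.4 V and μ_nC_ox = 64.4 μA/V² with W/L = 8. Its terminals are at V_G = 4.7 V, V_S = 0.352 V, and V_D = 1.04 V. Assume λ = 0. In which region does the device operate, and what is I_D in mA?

V_GS = V_G − V_S = 4.7 − 0.352 = 4.35 V; V_DS = V_D − V_S = 1.04 − 0.352 = 0.688 V.
k_n = μ_nC_ox · (W/L) = 0.5152 mA/V².
V_ov = V_GS − V_TN = 4.35 − 1.4 = 2.95 V.
Since V_DS = 0.688 V < V_ov = 2.95 V, the device is in the triode region.
I_D = k_n [V_ov · V_DS − ½ V_DS²] = 0.5152 × [2.95 × 0.688 − 0.5 × 0.688²] = 0.923 mA.

Triode; I_D = 0.923 mA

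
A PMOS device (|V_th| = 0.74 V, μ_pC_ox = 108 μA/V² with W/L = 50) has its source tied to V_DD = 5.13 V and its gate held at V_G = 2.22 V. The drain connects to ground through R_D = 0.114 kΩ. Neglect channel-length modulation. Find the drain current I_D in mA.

V_SG = V_DD − V_G = 5.13 − 2.22 = 2.91 V, so V_ov = 2.91 − 0.74 = 2.17 V.
k_p = μ_pC_ox · (W/L) = 5.4 mA/V².
Assume saturation: I_D = ½ k_p V_ov² = 0.5 × 5.4 × 2.17² = 12.7 mA, giving V_SD = V_DD − I_D R_D = 5.13 − 12.7 × 0.114 = 3.68 V.
V_SD = 3.68 V ≥ V_ov = 2.17 V, confirming saturation.

I_D = 12.7 mA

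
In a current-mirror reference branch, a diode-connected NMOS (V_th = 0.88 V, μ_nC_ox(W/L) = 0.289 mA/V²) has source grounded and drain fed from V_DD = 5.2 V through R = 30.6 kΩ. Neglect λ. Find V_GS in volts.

V_GS = 1.76 V

With gate tied to drain, V_GS = V_DS ≥ V_GS − V_th, so the device is in saturation.
KCL at the drain: ½ k_n (V_GS − V_th)² = (V_DD − V_GS)/R.
Let x = V_GS − 0.88. Then 4.42 x² + x − 4.32 = 0, giving x = 0.882 V (positive root), so V_GS = 1.76 V.
I_D = (V_DD − V_GS)/R = (5.2 − 1.76) / 30.6 = 0.112 mA.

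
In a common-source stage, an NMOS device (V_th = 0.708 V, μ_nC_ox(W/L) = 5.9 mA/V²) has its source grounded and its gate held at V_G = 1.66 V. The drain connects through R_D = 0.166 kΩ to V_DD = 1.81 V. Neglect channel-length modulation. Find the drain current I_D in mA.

I_D = 2.67 mA

V_GS = V_G = 1.66 V, so V_ov = 1.66 − 0.708 = 0.952 V.
Assume saturation: I_D = ½ k_n V_ov² = 0.5 × 5.9 × 0.952² = 2.67 mA, giving V_DS = V_DD − I_D R_D = 1.81 − 2.67 × 0.166 = 1.37 V.
V_DS = 1.37 V ≥ V_ov = 0.952 V, confirming saturation.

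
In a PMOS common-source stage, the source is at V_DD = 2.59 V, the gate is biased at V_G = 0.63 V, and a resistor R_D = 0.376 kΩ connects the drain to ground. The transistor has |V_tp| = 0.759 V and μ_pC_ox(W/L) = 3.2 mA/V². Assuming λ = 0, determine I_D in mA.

V_SG = V_DD − V_G = 2.59 − 0.63 = 1.96 V, so V_ov = 1.96 − 0.759 = 1.2 V.
Assume saturation: I_D = ½ k_p V_ov² = 0.5 × 3.2 × 1.2² = 2.31 mA, giving V_SD = V_DD − I_D R_D = 2.59 − 2.31 × 0.376 = 1.72 V.
V_SD = 1.72 V ≥ V_ov = 1.2 V, confirming saturation.

I_D = 2.31 mA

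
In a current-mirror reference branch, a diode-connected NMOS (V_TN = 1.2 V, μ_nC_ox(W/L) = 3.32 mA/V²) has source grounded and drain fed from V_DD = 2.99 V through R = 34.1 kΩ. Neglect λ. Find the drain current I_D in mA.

With gate tied to drain, V_GS = V_DS ≥ V_GS − V_TN, so the device is in saturation.
KCL at the drain: ½ k_n (V_GS − V_TN)² = (V_DD − V_GS)/R.
Let x = V_GS − 1.2. Then 56.6 x² + x − 1.79 = 0, giving x = 0.169 V (positive root), so V_GS = 1.37 V.
I_D = (V_DD − V_GS)/R = (2.99 − 1.37) / 34.1 = 0.0475 mA.

I_D = 0.0475 mA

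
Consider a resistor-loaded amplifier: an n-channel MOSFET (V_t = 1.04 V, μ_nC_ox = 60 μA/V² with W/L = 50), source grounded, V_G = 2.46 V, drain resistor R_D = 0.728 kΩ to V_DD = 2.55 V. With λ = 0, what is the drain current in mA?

I_D = 2.42 mA

V_GS = V_G = 2.46 V, so V_ov = 2.46 − 1.04 = 1.42 V.
k_n = μ_nC_ox · (W/L) = 3 mA/V².
Assume saturation: I_D = ½ k_n V_ov² = 0.5 × 3 × 1.42² = 3.02 mA, giving V_DS = V_DD − I_D R_D = 2.55 − 3.02 × 0.728 = 0.348 V.
But 0.348 V < V_ov = 1.42 V, so the device is actually in triode.
In triode I_D = k_n[V_ov V_DS − ½ V_DS²] and I_D = (V_DD − V_DS)/R_D. Equating: 1.09 V_DS² − 4.101 V_DS + 2.55 = 0, giving V_DS = 0.786 V (the root below V_ov).
I_D = (2.55 − 0.786) / 0.728 = 2.42 mA.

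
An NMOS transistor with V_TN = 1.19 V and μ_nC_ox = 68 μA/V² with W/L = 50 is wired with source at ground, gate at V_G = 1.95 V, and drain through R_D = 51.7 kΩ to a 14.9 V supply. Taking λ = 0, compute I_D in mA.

I_D = 0.286 mA

V_GS = V_G = 1.95 V, so V_ov = 1.95 − 1.19 = 0.76 V.
k_n = μ_nC_ox · (W/L) = 3.4 mA/V².
Assume saturation: I_D = ½ k_n V_ov² = 0.5 × 3.4 × 0.76² = 0.982 mA, giving V_DS = V_DD − I_D R_D = 14.9 − 0.982 × 51.7 = -35.9 V.
But -35.9 V < V_ov = 0.76 V, so the device is actually in triode.
In triode I_D = k_n[V_ov V_DS − ½ V_DS²] and I_D = (V_DD − V_DS)/R_D. Equating: 87.9 V_DS² − 134.6 V_DS + 14.9 = 0, giving V_DS = 0.12 V (the root below V_ov).
I_D = (14.9 − 0.12) / 51.7 = 0.286 mA.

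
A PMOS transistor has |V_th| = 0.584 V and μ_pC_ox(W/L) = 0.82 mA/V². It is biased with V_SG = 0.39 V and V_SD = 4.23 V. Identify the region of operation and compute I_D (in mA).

V_SG = 0.39 V < |V_th| = 0.584 V, so the transistor is in cutoff.

Cutoff; I_D = 0 mA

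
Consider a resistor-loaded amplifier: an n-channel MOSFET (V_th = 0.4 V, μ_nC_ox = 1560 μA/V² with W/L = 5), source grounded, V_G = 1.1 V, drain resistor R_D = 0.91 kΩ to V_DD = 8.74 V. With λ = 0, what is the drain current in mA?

I_D = 1.91 mA

V_GS = V_G = 1.1 V, so V_ov = 1.1 − 0.4 = 0.7 V.
k_n = μ_nC_ox · (W/L) = 7.8 mA/V².
Assume saturation: I_D = ½ k_n V_ov² = 0.5 × 7.8 × 0.7² = 1.91 mA, giving V_DS = V_DD − I_D R_D = 8.74 − 1.91 × 0.91 = 7 V.
V_DS = 7 V ≥ V_ov = 0.7 V, confirming saturation.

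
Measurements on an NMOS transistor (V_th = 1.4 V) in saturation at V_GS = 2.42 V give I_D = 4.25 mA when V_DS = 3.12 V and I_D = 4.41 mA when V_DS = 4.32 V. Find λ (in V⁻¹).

λ = 0.0348 V⁻¹

With V_GS fixed, I_D ∝ (1 + λ V_DS) in saturation, so I_D2/I_D1 = (1 + λ V_DS2)/(1 + λ V_DS1).
4.41/4.25 = 1.038 = (1 + 4.32 λ)/(1 + 3.12 λ).
Solving: λ (I_D1 V_DS2 − I_D2 V_DS1) = I_D2 − I_D1, so λ = (4.41 − 4.25) / (4.25 × 4.32 − 4.41 × 3.12) = 0.16 / 4.6 = 0.0348 V⁻¹.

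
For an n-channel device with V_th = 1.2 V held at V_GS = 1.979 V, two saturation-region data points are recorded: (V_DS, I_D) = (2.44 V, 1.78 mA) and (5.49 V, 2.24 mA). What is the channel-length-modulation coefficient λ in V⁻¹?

With V_GS fixed, I_D ∝ (1 + λ V_DS) in saturation, so I_D2/I_D1 = (1 + λ V_DS2)/(1 + λ V_DS1).
2.24/1.78 = 1.258 = (1 + 5.49 λ)/(1 + 2.44 λ).
Solving: λ (I_D1 V_DS2 − I_D2 V_DS1) = I_D2 − I_D1, so λ = (2.24 − 1.78) / (1.78 × 5.49 − 2.24 × 2.44) = 0.46 / 4.31 = 0.107 V⁻¹.

λ = 0.107 V⁻¹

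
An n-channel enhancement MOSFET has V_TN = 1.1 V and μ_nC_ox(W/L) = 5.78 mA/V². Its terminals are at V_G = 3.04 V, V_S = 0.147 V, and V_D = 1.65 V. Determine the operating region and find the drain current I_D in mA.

Triode; I_D = 9.05 mA

V_GS = V_G − V_S = 3.04 − 0.147 = 2.89 V; V_DS = V_D − V_S = 1.65 − 0.147 = 1.5 V.
V_ov = V_GS − V_TN = 2.89 − 1.1 = 1.79 V.
Since V_DS = 1.5 V < V_ov = 1.79 V, the device is in the triode region.
I_D = k_n [V_ov · V_DS − ½ V_DS²] = 5.78 × [1.79 × 1.5 − 0.5 × 1.5²] = 9.05 mA.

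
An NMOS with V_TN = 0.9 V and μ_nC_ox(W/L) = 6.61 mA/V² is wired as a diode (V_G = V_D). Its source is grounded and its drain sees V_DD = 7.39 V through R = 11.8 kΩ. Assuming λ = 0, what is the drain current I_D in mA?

With gate tied to drain, V_GS = V_DS ≥ V_GS − V_TN, so the device is in saturation.
KCL at the drain: ½ k_n (V_GS − V_TN)² = (V_DD − V_GS)/R.
Let x = V_GS − 0.9. Then 39 x² + x − 6.49 = 0, giving x = 0.395 V (positive root), so V_GS = 1.3 V.
I_D = (V_DD − V_GS)/R = (7.39 − 1.3) / 11.8 = 0.516 mA.

I_D = 0.516 mA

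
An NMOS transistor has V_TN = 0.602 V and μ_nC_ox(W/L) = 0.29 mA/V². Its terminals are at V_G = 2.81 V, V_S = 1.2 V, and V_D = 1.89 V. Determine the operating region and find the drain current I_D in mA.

V_GS = V_G − V_S = 2.81 − 1.2 = 1.61 V; V_DS = V_D − V_S = 1.89 − 1.2 = 0.69 V.
V_ov = V_GS − V_TN = 1.61 − 0.602 = 1.01 V.
Since V_DS = 0.69 V < V_ov = 1.01 V, the device is in the triode region.
I_D = k_n [V_ov · V_DS − ½ V_DS²] = 0.29 × [1.01 × 0.69 − 0.5 × 0.69²] = 0.133 mA.

Triode; I_D = 0.133 mA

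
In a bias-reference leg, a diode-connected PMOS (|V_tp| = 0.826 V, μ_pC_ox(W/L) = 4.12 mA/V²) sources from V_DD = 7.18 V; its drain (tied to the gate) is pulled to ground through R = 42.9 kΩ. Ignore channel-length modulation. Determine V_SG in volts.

With gate tied to drain, V_SG = V_SD ≥ V_SG − |V_tp|, so the device is in saturation.
KCL at the drain: ½ k_p (V_SG − |V_tp|)² = (V_DD − V_SG)/R.
Let x = V_SG − 0.826. Then 88.4 x² + x − 6.354 = 0, giving x = 0.263 V (positive root), so V_SG = 1.09 V.
I_D = (V_DD − V_SG)/R = (7.18 − 1.09) / 42.9 = 0.142 mA.

V_SG = 1.09 V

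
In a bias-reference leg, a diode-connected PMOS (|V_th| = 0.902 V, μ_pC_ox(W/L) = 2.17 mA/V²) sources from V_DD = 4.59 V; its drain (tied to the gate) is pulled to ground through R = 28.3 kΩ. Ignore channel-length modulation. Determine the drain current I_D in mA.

With gate tied to drain, V_SG = V_SD ≥ V_SG − |V_th|, so the device is in saturation.
KCL at the drain: ½ k_p (V_SG − |V_th|)² = (V_DD − V_SG)/R.
Let x = V_SG − 0.902. Then 30.7 x² + x − 3.688 = 0, giving x = 0.331 V (positive root), so V_SG = 1.23 V.
I_D = (V_DD − V_SG)/R = (4.59 − 1.23) / 28.3 = 0.119 mA.

I_D = 0.119 mA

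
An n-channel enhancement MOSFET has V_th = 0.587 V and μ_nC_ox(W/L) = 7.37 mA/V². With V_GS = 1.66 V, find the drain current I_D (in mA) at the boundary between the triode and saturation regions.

I_D = 4.24 mA

At the boundary V_DS = V_ov = V_GS − V_th = 1.66 − 0.587 = 1.07 V.
I_D = ½ k_n V_ov² = 0.5 × 7.37 × 1.07² = 4.24 mA.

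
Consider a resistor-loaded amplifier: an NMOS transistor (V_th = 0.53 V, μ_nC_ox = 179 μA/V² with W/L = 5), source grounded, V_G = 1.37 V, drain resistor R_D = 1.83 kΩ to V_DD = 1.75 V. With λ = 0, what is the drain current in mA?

V_GS = V_G = 1.37 V, so V_ov = 1.37 − 0.53 = 0.84 V.
k_n = μ_nC_ox · (W/L) = 0.895 mA/V².
Assume saturation: I_D = ½ k_n V_ov² = 0.5 × 0.895 × 0.84² = 0.316 mA, giving V_DS = V_DD − I_D R_D = 1.75 − 0.316 × 1.83 = 1.17 V.
V_DS = 1.17 V ≥ V_ov = 0.84 V, confirming saturation.

I_D = 0.316 mA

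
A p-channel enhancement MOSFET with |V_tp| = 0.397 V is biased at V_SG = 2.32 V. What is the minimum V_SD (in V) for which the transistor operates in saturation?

The boundary between triode and saturation is V_SD = V_SG − |V_tp| = V_ov.
V_ov = 2.32 − 0.397 = 1.92 V.

V_SD,sat = 1.92 V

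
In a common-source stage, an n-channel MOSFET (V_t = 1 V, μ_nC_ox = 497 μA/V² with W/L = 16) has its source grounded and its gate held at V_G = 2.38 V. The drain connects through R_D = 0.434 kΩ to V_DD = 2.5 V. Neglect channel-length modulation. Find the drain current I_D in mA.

I_D = 4.58 mA

V_GS = V_G = 2.38 V, so V_ov = 2.38 − 1 = 1.38 V.
k_n = μ_nC_ox · (W/L) = 7.952 mA/V².
Assume saturation: I_D = ½ k_n V_ov² = 0.5 × 7.952 × 1.38² = 7.57 mA, giving V_DS = V_DD − I_D R_D = 2.5 − 7.57 × 0.434 = -0.786 V.
But -0.786 V < V_ov = 1.38 V, so the device is actually in triode.
In triode I_D = k_n[V_ov V_DS − ½ V_DS²] and I_D = (V_DD − V_DS)/R_D. Equating: 1.73 V_DS² − 5.763 V_DS + 2.5 = 0, giving V_DS = 0.512 V (the root below V_ov).
I_D = (2.5 − 0.512) / 0.434 = 4.58 mA.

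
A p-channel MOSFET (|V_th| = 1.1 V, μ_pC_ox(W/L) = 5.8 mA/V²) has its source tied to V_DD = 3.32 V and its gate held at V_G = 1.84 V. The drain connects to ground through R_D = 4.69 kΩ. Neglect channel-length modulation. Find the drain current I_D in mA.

V_SG = V_DD − V_G = 3.32 − 1.84 = 1.48 V, so V_ov = 1.48 − 1.1 = 0.38 V.
Assume saturation: I_D = ½ k_p V_ov² = 0.5 × 5.8 × 0.38² = 0.419 mA, giving V_SD = V_DD − I_D R_D = 3.32 − 0.419 × 4.69 = 1.36 V.
V_SD = 1.36 V ≥ V_ov = 0.38 V, confirming saturation.

I_D = 0.419 mA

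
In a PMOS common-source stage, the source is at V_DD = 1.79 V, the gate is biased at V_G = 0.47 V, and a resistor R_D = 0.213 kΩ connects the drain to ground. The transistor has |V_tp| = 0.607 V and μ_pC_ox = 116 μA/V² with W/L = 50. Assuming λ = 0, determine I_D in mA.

I_D = 1.47 mA

V_SG = V_DD − V_G = 1.79 − 0.47 = 1.32 V, so V_ov = 1.32 − 0.607 = 0.713 V.
k_p = μ_pC_ox · (W/L) = 5.8 mA/V².
Assume saturation: I_D = ½ k_p V_ov² = 0.5 × 5.8 × 0.713² = 1.47 mA, giving V_SD = V_DD − I_D R_D = 1.79 − 1.47 × 0.213 = 1.48 V.
V_SD = 1.48 V ≥ V_ov = 0.713 V, confirming saturation.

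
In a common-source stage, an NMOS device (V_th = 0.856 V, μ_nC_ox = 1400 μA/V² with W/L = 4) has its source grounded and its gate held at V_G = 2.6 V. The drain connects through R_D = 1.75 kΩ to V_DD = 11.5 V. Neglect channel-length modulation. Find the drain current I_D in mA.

I_D = 6.11 mA

V_GS = V_G = 2.6 V, so V_ov = 2.6 − 0.856 = 1.74 V.
k_n = μ_nC_ox · (W/L) = 5.6 mA/V².
Assume saturation: I_D = ½ k_n V_ov² = 0.5 × 5.6 × 1.74² = 8.52 mA, giving V_DS = V_DD − I_D R_D = 11.5 − 8.52 × 1.75 = -3.4 V.
But -3.4 V < V_ov = 1.74 V, so the device is actually in triode.
In triode I_D = k_n[V_ov V_DS − ½ V_DS²] and I_D = (V_DD − V_DS)/R_D. Equating: 4.9 V_DS² − 18.09 V_DS + 11.5 = 0, giving V_DS = 0.816 V (the root below V_ov).
I_D = (11.5 − 0.816) / 1.75 = 6.11 mA.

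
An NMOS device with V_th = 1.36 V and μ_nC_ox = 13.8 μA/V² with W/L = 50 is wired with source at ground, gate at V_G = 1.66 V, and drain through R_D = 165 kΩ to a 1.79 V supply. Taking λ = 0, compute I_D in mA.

I_D = 0.0105 mA

V_GS = V_G = 1.66 V, so V_ov = 1.66 − 1.36 = 0.3 V.
k_n = μ_nC_ox · (W/L) = 0.69 mA/V².
Assume saturation: I_D = ½ k_n V_ov² = 0.5 × 0.69 × 0.3² = 0.031 mA, giving V_DS = V_DD − I_D R_D = 1.79 − 0.031 × 165 = -3.33 V.
But -3.33 V < V_ov = 0.3 V, so the device is actually in triode.
In triode I_D = k_n[V_ov V_DS − ½ V_DS²] and I_D = (V_DD − V_DS)/R_D. Equating: 56.9 V_DS² − 35.15 V_DS + 1.79 = 0, giving V_DS = 0.056 V (the root below V_ov).
I_D = (1.79 − 0.056) / 165 = 0.0105 mA.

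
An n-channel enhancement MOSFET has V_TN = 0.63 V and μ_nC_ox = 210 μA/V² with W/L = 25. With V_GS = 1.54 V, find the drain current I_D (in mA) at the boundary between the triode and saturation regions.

At the boundary V_DS = V_ov = V_GS − V_TN = 1.54 − 0.63 = 0.91 V.
k_n = μ_nC_ox · (W/L) = 5.25 mA/V².
I_D = ½ k_n V_ov² = 0.5 × 5.25 × 0.91² = 2.17 mA.

I_D = 2.17 mA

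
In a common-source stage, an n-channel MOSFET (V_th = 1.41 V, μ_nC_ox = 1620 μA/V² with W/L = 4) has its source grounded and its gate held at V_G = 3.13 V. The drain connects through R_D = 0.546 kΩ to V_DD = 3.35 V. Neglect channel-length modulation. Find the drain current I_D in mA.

I_D = 5.13 mA

V_GS = V_G = 3.13 V, so V_ov = 3.13 − 1.41 = 1.72 V.
k_n = μ_nC_ox · (W/L) = 6.48 mA/V².
Assume saturation: I_D = ½ k_n V_ov² = 0.5 × 6.48 × 1.72² = 9.59 mA, giving V_DS = V_DD − I_D R_D = 3.35 − 9.59 × 0.546 = -1.88 V.
But -1.88 V < V_ov = 1.72 V, so the device is actually in triode.
In triode I_D = k_n[V_ov V_DS − ½ V_DS²] and I_D = (V_DD − V_DS)/R_D. Equating: 1.77 V_DS² − 7.085 V_DS + 3.35 = 0, giving V_DS = 0.548 V (the root below V_ov).
I_D = (3.35 − 0.548) / 0.546 = 5.13 mA.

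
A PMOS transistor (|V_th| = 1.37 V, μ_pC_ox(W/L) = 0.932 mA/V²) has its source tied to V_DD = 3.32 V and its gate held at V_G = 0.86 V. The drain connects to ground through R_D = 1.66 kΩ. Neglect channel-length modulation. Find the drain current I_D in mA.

V_SG = V_DD − V_G = 3.32 − 0.86 = 2.46 V, so V_ov = 2.46 − 1.37 = 1.09 V.
Assume saturation: I_D = ½ k_p V_ov² = 0.5 × 0.932 × 1.09² = 0.554 mA, giving V_SD = V_DD − I_D R_D = 3.32 − 0.554 × 1.66 = 2.4 V.
V_SD = 2.4 V ≥ V_ov = 1.09 V, confirming saturation.

I_D = 0.554 mA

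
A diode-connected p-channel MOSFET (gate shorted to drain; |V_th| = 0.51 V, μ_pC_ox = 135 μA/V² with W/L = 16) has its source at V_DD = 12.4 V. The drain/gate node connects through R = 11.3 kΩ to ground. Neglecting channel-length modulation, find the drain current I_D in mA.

I_D = 0.968 mA

With gate tied to drain, V_SG = V_SD ≥ V_SG − |V_th|, so the device is in saturation.
k_p = μ_pC_ox · (W/L) = 2.16 mA/V².
KCL at the drain: ½ k_p (V_SG − |V_th|)² = (V_DD − V_SG)/R.
Let x = V_SG − 0.51. Then 12.2 x² + x − 11.89 = 0, giving x = 0.947 V (positive root), so V_SG = 1.46 V.
I_D = (V_DD − V_SG)/R = (12.4 − 1.46) / 11.3 = 0.968 mA.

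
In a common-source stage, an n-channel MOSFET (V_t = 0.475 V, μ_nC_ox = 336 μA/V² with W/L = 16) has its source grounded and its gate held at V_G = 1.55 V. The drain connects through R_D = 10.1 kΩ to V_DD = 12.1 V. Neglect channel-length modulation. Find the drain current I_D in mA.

V_GS = V_G = 1.55 V, so V_ov = 1.55 − 0.475 = 1.08 V.
k_n = μ_nC_ox · (W/L) = 5.376 mA/V².
Assume saturation: I_D = ½ k_n V_ov² = 0.5 × 5.376 × 1.08² = 3.11 mA, giving V_DS = V_DD − I_D R_D = 12.1 − 3.11 × 10.1 = -19.3 V.
But -19.3 V < V_ov = 1.08 V, so the device is actually in triode.
In triode I_D = k_n[V_ov V_DS − ½ V_DS²] and I_D = (V_DD − V_DS)/R_D. Equating: 27.1 V_DS² − 59.37 V_DS + 12.1 = 0, giving V_DS = 0.227 V (the root below V_ov).
I_D = (12.1 − 0.227) / 10.1 = 1.18 mA.

I_D = 1.18 mA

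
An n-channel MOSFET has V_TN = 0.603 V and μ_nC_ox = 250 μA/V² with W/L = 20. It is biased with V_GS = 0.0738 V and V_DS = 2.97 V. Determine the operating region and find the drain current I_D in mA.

Cutoff; I_D = 0 mA

V_GS = 0.0738 V < V_TN = 0.603 V, so the transistor is in cutoff.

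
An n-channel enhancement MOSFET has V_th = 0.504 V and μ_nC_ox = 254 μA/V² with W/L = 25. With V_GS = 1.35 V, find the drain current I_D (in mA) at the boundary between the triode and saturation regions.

At the boundary V_DS = V_ov = V_GS − V_th = 1.35 − 0.504 = 0.846 V.
k_n = μ_nC_ox · (W/L) = 6.35 mA/V².
I_D = ½ k_n V_ov² = 0.5 × 6.35 × 0.846² = 2.27 mA.

I_D = 2.27 mA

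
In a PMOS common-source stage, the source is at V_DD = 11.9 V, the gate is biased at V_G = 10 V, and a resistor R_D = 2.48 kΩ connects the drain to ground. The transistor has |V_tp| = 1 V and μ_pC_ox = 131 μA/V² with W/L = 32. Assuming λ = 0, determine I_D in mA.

I_D = 1.70 mA

V_SG = V_DD − V_G = 11.9 − 10 = 1.9 V, so V_ov = 1.9 − 1 = 0.9 V.
k_p = μ_pC_ox · (W/L) = 4.192 mA/V².
Assume saturation: I_D = ½ k_p V_ov² = 0.5 × 4.192 × 0.9² = 1.7 mA, giving V_SD = V_DD − I_D R_D = 11.9 − 1.7 × 2.48 = 7.69 V.
V_SD = 7.69 V ≥ V_ov = 0.9 V, confirming saturation.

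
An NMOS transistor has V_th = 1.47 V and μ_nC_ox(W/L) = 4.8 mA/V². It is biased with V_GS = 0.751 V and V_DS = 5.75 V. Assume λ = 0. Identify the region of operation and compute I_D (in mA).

V_GS = 0.751 V < V_th = 1.47 V, so the transistor is in cutoff.

Cutoff; I_D = 0 mA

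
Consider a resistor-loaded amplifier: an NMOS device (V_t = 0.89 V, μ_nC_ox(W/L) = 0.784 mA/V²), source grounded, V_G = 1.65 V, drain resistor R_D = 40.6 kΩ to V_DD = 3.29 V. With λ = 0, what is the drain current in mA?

I_D = 0.0775 mA

V_GS = V_G = 1.65 V, so V_ov = 1.65 − 0.89 = 0.76 V.
Assume saturation: I_D = ½ k_n V_ov² = 0.5 × 0.784 × 0.76² = 0.226 mA, giving V_DS = V_DD − I_D R_D = 3.29 − 0.226 × 40.6 = -5.9 V.
But -5.9 V < V_ov = 0.76 V, so the device is actually in triode.
In triode I_D = k_n[V_ov V_DS − ½ V_DS²] and I_D = (V_DD − V_DS)/R_D. Equating: 15.9 V_DS² − 25.19 V_DS + 3.29 = 0, giving V_DS = 0.144 V (the root below V_ov).
I_D = (3.29 − 0.144) / 40.6 = 0.0775 mA.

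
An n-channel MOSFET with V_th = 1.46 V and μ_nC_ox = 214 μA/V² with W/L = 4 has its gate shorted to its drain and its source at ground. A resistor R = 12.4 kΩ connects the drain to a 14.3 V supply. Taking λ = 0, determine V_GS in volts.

With gate tied to drain, V_GS = V_DS ≥ V_GS − V_th, so the device is in saturation.
k_n = μ_nC_ox · (W/L) = 0.856 mA/V².
KCL at the drain: ½ k_n (V_GS − V_th)² = (V_DD − V_GS)/R.
Let x = V_GS − 1.46. Then 5.31 x² + x − 12.84 = 0, giving x = 1.46 V (positive root), so V_GS = 2.92 V.
I_D = (V_DD − V_GS)/R = (14.3 − 2.92) / 12.4 = 0.917 mA.

V_GS = 2.92 V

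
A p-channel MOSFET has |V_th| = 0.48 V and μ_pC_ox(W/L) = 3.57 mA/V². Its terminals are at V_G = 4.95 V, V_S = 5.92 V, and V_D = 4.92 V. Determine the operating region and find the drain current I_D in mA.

Saturation; I_D = 0.429 mA

V_SG = V_S − V_G = 5.92 − 4.95 = 0.97 V; V_SD = V_S − V_D = 5.92 − 4.92 = 1 V.
V_ov = V_SG − |V_th| = 0.97 − 0.48 = 0.49 V.
Since V_SD = 1 V ≥ V_ov = 0.49 V, the device is in saturation.
I_D = ½ k_p V_ov² = 0.5 × 3.57 × 0.49² = 0.429 mA.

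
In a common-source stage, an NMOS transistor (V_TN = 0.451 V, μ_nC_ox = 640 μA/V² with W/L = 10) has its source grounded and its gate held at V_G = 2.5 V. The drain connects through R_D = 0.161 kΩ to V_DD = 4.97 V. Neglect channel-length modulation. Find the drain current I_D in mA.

I_D = 13.4 mA

V_GS = V_G = 2.5 V, so V_ov = 2.5 − 0.451 = 2.05 V.
k_n = μ_nC_ox · (W/L) = 6.4 mA/V².
Assume saturation: I_D = ½ k_n V_ov² = 0.5 × 6.4 × 2.05² = 13.4 mA, giving V_DS = V_DD − I_D R_D = 4.97 − 13.4 × 0.161 = 2.81 V.
V_DS = 2.81 V ≥ V_ov = 2.05 V, confirming saturation.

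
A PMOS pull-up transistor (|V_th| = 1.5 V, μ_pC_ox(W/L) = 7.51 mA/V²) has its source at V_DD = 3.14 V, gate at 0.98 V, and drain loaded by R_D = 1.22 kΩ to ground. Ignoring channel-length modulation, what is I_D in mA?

I_D = 1.64 mA

V_SG = V_DD − V_G = 3.14 − 0.98 = 2.16 V, so V_ov = 2.16 − 1.5 = 0.66 V.
Assume saturation: I_D = ½ k_p V_ov² = 0.5 × 7.51 × 0.66² = 1.64 mA, giving V_SD = V_DD − I_D R_D = 3.14 − 1.64 × 1.22 = 1.14 V.
V_SD = 1.14 V ≥ V_ov = 0.66 V, confirming saturation.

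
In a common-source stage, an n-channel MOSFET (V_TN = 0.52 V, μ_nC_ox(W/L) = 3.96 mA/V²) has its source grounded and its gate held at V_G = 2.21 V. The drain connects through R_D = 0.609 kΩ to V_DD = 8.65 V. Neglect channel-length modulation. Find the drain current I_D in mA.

V_GS = V_G = 2.21 V, so V_ov = 2.21 − 0.52 = 1.69 V.
Assume saturation: I_D = ½ k_n V_ov² = 0.5 × 3.96 × 1.69² = 5.66 mA, giving V_DS = V_DD − I_D R_D = 8.65 − 5.66 × 0.609 = 5.21 V.
V_DS = 5.21 V ≥ V_ov = 1.69 V, confirming saturation.

I_D = 5.66 mA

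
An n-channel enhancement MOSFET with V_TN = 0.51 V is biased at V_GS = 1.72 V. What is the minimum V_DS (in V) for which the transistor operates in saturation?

The boundary between triode and saturation is V_DS = V_GS − V_TN = V_ov.
V_ov = 1.72 − 0.51 = 1.21 V.

V_DS,sat = 1.21 V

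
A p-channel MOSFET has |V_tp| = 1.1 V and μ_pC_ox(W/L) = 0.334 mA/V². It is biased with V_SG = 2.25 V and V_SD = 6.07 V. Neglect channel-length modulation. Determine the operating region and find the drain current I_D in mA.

V_ov = V_SG − |V_tp| = 2.25 − 1.1 = 1.15 V.
Since V_SD = 6.07 V ≥ V_ov = 1.15 V, the device is in saturation.
I_D = ½ k_p V_ov² = 0.5 × 0.334 × 1.15² = 0.221 mA.

Saturation; I_D = 0.221 mA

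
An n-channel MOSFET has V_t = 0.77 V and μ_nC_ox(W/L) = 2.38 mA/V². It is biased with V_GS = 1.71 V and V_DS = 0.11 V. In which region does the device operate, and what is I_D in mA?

Triode; I_D = 0.232 mA

V_ov = V_GS − V_t = 1.71 − 0.77 = 0.94 V.
Since V_DS = 0.11 V < V_ov = 0.94 V, the device is in the triode region.
I_D = k_n [V_ov · V_DS − ½ V_DS²] = 2.38 × [0.94 × 0.11 − 0.5 × 0.11²] = 0.232 mA.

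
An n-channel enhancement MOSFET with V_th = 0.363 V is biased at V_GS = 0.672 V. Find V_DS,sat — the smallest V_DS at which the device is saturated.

V_DS,sat = 0.309 V

The boundary between triode and saturation is V_DS = V_GS − V_th = V_ov.
V_ov = 0.672 − 0.363 = 0.309 V.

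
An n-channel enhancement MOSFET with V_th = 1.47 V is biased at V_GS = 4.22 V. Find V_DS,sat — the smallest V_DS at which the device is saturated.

The boundary between triode and saturation is V_DS = V_GS − V_th = V_ov.
V_ov = 4.22 − 1.47 = 2.75 V.

V_DS,sat = 2.75 V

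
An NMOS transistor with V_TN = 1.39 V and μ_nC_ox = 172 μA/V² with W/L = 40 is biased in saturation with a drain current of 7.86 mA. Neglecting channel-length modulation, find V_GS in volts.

V_GS = 2.90 V

k_n = μ_nC_ox · (W/L) = 6.88 mA/V².
In saturation I_D = ½ k_n (V_GS − V_TN)², so V_GS − V_TN = √(2 I_D / k_n) = √(2 × 7.86 / 6.88) = 1.51 V.
V_GS = 1.39 + 1.51 = 2.9 V.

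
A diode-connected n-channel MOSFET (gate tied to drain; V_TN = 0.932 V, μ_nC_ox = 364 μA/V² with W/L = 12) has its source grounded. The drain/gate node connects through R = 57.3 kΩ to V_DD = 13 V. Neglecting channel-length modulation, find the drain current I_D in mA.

I_D = 0.205 mA

With gate tied to drain, V_GS = V_DS ≥ V_GS − V_TN, so the device is in saturation.
k_n = μ_nC_ox · (W/L) = 4.368 mA/V².
KCL at the drain: ½ k_n (V_GS − V_TN)² = (V_DD − V_GS)/R.
Let x = V_GS − 0.932. Then 125 x² + x − 12.07 = 0, giving x = 0.307 V (positive root), so V_GS = 1.24 V.
I_D = (V_DD − V_GS)/R = (13 − 1.24) / 57.3 = 0.205 mA.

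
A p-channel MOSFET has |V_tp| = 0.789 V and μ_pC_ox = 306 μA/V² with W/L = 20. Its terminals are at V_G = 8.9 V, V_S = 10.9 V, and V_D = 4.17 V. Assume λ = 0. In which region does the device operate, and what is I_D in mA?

V_SG = V_S − V_G = 10.9 − 8.9 = 2 V; V_SD = V_S − V_D = 10.9 − 4.17 = 6.73 V.
k_p = μ_pC_ox · (W/L) = 6.12 mA/V².
V_ov = V_SG − |V_tp| = 2 − 0.789 = 1.21 V.
Since V_SD = 6.73 V ≥ V_ov = 1.21 V, the device is in saturation.
I_D = ½ k_p V_ov² = 0.5 × 6.12 × 1.21² = 4.49 mA.

Saturation; I_D = 4.49 mA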